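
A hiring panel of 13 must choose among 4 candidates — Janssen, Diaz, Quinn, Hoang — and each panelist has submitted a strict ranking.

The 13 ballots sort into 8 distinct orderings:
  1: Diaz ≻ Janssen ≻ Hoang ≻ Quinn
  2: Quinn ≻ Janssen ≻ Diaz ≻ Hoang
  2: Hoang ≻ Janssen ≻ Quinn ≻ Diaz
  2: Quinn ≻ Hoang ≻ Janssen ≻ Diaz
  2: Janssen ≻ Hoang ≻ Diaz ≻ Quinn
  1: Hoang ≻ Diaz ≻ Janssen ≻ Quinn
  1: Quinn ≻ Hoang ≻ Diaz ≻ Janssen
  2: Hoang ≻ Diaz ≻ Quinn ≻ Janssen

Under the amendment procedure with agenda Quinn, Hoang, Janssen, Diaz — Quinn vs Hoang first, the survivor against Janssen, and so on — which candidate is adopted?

Round 1: Quinn vs Hoang — 5–8, Hoang advances.
Round 2: Hoang vs Janssen — 8–5, Hoang advances.
Round 3: Hoang vs Diaz — 10–3, Hoang advances.
Hoang survives the agenda.

Hoang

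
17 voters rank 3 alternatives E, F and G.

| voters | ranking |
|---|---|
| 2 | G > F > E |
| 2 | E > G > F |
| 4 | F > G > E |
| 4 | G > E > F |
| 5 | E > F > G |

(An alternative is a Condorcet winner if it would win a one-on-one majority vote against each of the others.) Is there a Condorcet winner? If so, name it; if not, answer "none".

Pairwise majorities:
E vs F: E preferred on 2+4+5 = 11 ballots; E wins 11–6.
E vs G: E preferred on 2+5 = 7 ballots; G wins 10–7.
F vs G: 9 to 8, F.
Each alternative drops at least one matchup (E loses to G; F loses to E; G loses to F); the cycle E > F > G > E rules out a Condorcet winner.

none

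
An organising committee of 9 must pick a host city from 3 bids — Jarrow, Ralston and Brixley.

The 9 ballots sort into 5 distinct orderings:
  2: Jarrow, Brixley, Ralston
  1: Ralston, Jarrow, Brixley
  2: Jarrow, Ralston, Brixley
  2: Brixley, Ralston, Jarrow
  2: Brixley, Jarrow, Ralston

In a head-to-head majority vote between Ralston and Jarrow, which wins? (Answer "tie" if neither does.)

Ballots ranking Ralston above Jarrow: 1 + 2 = 3.
Ballots ranking Jarrow above Ralston: 9 − 3 = 6.
Jarrow wins the head-to-head 6–3.

Jarrow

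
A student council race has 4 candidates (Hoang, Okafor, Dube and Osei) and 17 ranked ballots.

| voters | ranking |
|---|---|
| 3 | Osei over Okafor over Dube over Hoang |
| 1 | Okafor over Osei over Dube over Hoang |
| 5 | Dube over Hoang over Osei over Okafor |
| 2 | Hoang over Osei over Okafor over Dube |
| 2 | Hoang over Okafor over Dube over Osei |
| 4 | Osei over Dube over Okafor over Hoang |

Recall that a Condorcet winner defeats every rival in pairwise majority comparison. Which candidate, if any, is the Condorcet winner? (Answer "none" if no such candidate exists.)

Head-to-head results (17 voters):
Hoang vs Okafor: 5+2+2 = 9 for Hoang, 8 for Okafor — Hoang by 9–8.
Hoang vs Dube: Dube wins 13–4.
Hoang vs Osei: 9 to 8, Hoang.
Okafor vs Dube: Dube wins 9–8.
Okafor vs Osei: Okafor is ranked higher on 1+2 = 3 ballots, Osei on 14. Osei wins 14–3.
Dube vs Osei: 5+2 = 7 for Dube, 10 for Osei — Osei by 10–7.
No candidate is unbeaten: Hoang loses to Dube; Okafor loses to Hoang; Dube loses to Osei; Osei loses to Hoang. In particular Hoang > Osei > Dube > Hoang is a majority cycle — no Condorcet winner exists.

none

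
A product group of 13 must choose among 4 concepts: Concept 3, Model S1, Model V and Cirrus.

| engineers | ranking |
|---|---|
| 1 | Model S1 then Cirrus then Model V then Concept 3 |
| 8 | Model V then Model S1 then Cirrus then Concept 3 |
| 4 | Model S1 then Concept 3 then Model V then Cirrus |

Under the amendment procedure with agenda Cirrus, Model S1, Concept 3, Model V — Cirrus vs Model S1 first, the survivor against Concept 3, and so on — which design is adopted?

Round 1: Cirrus vs Model S1 — 0–13, Model S1 advances.
Round 2: Model S1 vs Concept 3 — 13–0, Model S1 advances.
Round 3: Model S1 vs Model V — 5–8, Model V advances.
Model V survives the agenda.

Model V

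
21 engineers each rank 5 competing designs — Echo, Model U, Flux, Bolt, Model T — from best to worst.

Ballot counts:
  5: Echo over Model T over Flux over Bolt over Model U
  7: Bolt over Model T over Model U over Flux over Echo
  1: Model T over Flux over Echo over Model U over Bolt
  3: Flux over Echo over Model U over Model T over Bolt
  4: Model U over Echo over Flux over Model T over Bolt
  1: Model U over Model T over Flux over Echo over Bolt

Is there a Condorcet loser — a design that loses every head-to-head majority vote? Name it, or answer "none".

Head-to-head results (21 engineers):
Echo vs Model U: Model U wins 12–9.
Echo–Flux: Flux 12–9.
Echo vs Bolt: Echo, 14–7.
Echo vs Model T: Echo, 12–9.
Model U vs Flux: Model U, 12–9.
Model U vs Bolt: Bolt, 12–9.
Model U vs Model T: Model T, 13–8.
Flux vs Bolt: Flux preferred on 5+1+3+4+1 = 14 ballots; Flux wins 14–7.
Flux vs Model T: 3+4 = 7 for Flux, 14 for Model T — Model T by 14–7.
Bolt vs Model T: 7 to 14, Model T.
No design is winless: Echo beats Bolt; Model U beats Echo; Flux beats Echo; Bolt beats Model U; Model T beats Model U. There is no Condorcet loser.

none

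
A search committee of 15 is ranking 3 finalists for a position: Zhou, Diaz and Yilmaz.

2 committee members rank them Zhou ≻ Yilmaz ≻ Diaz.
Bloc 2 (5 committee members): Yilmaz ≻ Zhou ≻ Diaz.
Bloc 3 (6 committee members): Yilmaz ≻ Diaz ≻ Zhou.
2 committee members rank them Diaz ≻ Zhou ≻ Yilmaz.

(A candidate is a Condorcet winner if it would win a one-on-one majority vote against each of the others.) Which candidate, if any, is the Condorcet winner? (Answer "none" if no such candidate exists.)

Pairwise majorities:
Zhou–Diaz: Diaz 8–7.
Zhou vs Yilmaz: Yilmaz, 11–4.
Diaz vs Yilmaz: Yilmaz wins 13–2.
Yilmaz wins every pairwise contest, so Yilmaz is the Condorcet winner.

Yilmaz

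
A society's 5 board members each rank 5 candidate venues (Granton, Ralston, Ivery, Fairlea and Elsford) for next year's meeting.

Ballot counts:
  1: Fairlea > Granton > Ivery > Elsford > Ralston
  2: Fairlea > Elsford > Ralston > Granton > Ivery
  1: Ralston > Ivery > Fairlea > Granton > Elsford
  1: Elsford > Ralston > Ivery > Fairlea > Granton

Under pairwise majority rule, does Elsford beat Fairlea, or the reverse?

Ballots ranking Elsford above Fairlea: 1.
Ballots ranking Fairlea above Elsford: 5 − 1 = 4.
Fairlea wins the head-to-head 4–1.

Fairlea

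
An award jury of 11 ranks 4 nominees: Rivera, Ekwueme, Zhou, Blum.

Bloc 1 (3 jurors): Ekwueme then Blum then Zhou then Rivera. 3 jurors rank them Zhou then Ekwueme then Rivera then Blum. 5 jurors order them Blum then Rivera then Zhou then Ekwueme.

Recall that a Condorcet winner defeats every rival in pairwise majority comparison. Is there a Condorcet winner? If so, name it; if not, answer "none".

Check each pair by majority over 11 ballots:
Rivera vs Ekwueme: 5 to 6, Ekwueme.
Rivera vs Zhou: Rivera preferred on 5 ballots; Zhou wins 6–5.
Rivera vs Blum: Rivera preferred on 3 ballots; Blum wins 8–3.
Ekwueme vs Zhou: Ekwueme is ranked higher on 3 ballots, Zhou on 8. Zhou wins 8–3.
Ekwueme vs Blum: Ekwueme preferred on 3+3 = 6 ballots; Ekwueme wins 6–5.
Zhou vs Blum: Zhou preferred on 3 ballots; Blum wins 8–3.
Every nominee loses at least once (Rivera loses to Ekwueme; Ekwueme loses to Zhou; Zhou loses to Blum; Blum loses to Ekwueme). The majority relation contains the cycle Ekwueme → Blum → Zhou → Ekwueme, so there is no Condorcet winner.

none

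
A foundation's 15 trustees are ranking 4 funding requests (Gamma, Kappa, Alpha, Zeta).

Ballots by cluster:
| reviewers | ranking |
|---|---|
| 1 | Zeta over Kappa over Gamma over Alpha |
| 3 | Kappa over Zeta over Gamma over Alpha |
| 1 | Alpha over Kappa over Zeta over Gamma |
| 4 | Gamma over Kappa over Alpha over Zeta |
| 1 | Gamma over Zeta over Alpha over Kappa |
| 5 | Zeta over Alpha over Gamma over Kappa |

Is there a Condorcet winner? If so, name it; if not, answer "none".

none

Check each pair by majority over 15 ballots:
Gamma vs Kappa: Gamma preferred on 4+1+5 = 10 ballots; Gamma wins 10–5.
Gamma vs Alpha: Gamma preferred on 1+3+4+1 = 9 ballots; Gamma wins 9–6.
Gamma vs Zeta: 4+1 = 5 for Gamma, 10 for Zeta — Zeta by 10–5.
Kappa vs Alpha: 1+3+4 = 8 for Kappa, 7 for Alpha — Kappa by 8–7.
Kappa vs Zeta: 3+1+4 = 8 for Kappa, 7 for Zeta — Kappa by 8–7.
Alpha vs Zeta: Alpha is ranked higher on 1+4 = 5 ballots, Zeta on 10. Zeta wins 10–5.
Every project loses at least once (Gamma loses to Zeta; Kappa loses to Gamma; Alpha loses to Gamma; Zeta loses to Kappa). The majority relation contains the cycle Gamma > Kappa > Zeta > Gamma, so there is no Condorcet winner.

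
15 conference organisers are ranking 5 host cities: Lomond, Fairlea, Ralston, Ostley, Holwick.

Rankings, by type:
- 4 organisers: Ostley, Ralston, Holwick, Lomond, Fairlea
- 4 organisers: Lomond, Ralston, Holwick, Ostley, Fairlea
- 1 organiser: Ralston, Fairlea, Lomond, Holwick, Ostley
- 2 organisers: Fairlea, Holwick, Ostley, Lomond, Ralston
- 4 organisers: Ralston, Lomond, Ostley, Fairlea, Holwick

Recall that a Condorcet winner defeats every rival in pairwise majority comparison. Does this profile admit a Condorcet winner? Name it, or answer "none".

Ralston

Head-to-head results (15 organisers):
Lomond vs Fairlea: Lomond, 12–3.
Lomond–Ralston: Ralston 9–6.
Lomond vs Ostley: Lomond, 9–6.
Lomond vs Holwick: Lomond, 9–6.
Fairlea vs Ralston: Ralston wins 13–2.
Fairlea vs Ostley: Ostley wins 12–3.
Fairlea vs Holwick: Holwick, 8–7.
Ralston vs Ostley: Ralston wins 9–6.
Ralston vs Holwick: Ralston, 13–2.
Ostley vs Holwick: Ostley wins 8–7.
Ralston beats each of Lomond, Fairlea, Ostley, Holwick — Ralston is the Condorcet winner.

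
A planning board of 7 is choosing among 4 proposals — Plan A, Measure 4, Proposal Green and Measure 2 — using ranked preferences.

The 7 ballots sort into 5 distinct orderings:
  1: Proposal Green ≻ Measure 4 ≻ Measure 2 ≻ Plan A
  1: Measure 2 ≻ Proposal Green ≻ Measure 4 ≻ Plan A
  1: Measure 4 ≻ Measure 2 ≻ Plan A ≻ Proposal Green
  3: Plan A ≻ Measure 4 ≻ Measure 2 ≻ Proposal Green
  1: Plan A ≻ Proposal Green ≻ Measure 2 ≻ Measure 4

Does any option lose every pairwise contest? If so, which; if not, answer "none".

Proposal Green

Pairwise majorities:
Plan A vs Measure 4: Plan A is ranked higher on 3+1 = 4 ballots, Measure 4 on 3. Plan A wins 4–3.
Plan A vs Proposal Green: Plan A wins 5–2.
Plan A vs Measure 2: Plan A, 4–3.
Measure 4–Proposal Green: Measure 4 4–3.
Measure 4 vs Measure 2: Measure 4 wins 5–2.
Proposal Green vs Measure 2: 1+1 = 2 for Proposal Green, 5 for Measure 2 — Measure 2 by 5–2.
Proposal Green loses to every other option — it is the Condorcet loser.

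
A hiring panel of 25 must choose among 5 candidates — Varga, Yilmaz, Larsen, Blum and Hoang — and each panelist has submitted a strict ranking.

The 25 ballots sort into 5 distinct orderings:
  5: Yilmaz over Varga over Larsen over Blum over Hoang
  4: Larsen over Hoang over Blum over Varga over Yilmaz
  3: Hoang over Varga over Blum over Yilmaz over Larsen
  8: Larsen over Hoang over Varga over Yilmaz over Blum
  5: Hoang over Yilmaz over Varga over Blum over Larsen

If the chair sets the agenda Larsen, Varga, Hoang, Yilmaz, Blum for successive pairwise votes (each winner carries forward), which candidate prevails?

Round 1: Larsen vs Varga — 12–13, Varga advances.
Round 2: Varga vs Hoang — 5–20, Hoang advances.
Round 3: Hoang vs Yilmaz — 20–5, Hoang advances.
Round 4: Hoang vs Blum — 20–5, Hoang advances.
The agenda winner is Hoang.

Hoang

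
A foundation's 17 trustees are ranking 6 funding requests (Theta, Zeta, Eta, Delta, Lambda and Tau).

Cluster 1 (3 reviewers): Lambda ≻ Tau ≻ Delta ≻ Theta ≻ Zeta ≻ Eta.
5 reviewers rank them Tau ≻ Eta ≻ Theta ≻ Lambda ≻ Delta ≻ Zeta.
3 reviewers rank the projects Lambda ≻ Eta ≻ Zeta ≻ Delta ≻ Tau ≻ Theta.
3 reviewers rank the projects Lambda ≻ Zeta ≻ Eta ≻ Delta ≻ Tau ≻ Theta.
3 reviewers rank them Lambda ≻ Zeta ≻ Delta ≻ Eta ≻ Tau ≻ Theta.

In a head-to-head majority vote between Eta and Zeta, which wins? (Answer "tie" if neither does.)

Zeta

Ballots ranking Eta above Zeta: 5 + 3 = 8.
Ballots ranking Zeta above Eta: 17 − 8 = 9.
Zeta wins the head-to-head 9–8.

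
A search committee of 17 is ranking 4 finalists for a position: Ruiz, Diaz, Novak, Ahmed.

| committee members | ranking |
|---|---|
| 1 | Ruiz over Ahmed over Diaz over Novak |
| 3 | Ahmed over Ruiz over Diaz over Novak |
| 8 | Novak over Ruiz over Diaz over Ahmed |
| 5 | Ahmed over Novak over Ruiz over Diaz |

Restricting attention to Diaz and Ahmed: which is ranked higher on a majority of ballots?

Ahmed

Ballots ranking Diaz above Ahmed: 8.
Ballots ranking Ahmed above Diaz: 17 − 8 = 9.
Ahmed wins the head-to-head 9–8.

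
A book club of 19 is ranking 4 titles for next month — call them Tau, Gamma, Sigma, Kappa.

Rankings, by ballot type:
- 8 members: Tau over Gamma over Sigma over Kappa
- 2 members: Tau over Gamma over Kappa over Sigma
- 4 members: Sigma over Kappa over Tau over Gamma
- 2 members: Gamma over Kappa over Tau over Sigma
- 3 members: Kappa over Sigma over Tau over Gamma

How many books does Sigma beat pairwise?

Sigma against each rival (19 members):
Sigma vs Tau: Tau, 12–7.
Sigma–Gamma: Gamma 12–7.
Sigma vs Kappa: Sigma, 12–7.
Sigma beats Kappa; loses to Tau, Gamma — 1 pairwise win.

1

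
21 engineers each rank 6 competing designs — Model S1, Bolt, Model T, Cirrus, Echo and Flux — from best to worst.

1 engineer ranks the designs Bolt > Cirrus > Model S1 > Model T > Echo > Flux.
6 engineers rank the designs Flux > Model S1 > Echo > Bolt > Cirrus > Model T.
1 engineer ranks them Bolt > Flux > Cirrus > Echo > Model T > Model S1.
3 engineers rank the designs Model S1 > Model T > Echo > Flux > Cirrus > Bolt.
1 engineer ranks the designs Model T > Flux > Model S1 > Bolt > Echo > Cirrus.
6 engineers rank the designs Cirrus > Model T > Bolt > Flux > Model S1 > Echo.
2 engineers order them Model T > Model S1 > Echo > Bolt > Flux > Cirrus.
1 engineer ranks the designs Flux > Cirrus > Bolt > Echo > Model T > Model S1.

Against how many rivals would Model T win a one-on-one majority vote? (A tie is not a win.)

Model T against each rival (21 engineers):
Model T vs Model S1: 1+1+6+2+1 = 11 for Model T, 10 for Model S1 — Model T by 11–10.
Model T vs Bolt: Model T wins 12–9.
Model T vs Cirrus: 6 to 15, Cirrus.
Model T vs Echo: Model T is ranked higher on 1+3+1+6+2 = 13 ballots, Echo on 8. Model T wins 13–8.
Model T–Flux: Model T 13–8.
Model T beats Model S1, Bolt, Echo, Flux; loses to Cirrus — 4 pairwise wins.

4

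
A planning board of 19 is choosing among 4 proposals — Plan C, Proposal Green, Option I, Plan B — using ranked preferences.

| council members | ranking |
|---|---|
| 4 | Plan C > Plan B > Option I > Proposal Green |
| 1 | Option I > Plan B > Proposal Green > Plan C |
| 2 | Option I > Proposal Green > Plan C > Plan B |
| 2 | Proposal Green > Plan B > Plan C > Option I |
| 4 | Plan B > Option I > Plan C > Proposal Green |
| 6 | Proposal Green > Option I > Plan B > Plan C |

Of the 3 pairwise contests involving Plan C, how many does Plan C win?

0

Plan C against each rival (19 council members):
Plan C vs Proposal Green: Proposal Green wins 11–8.
Plan C vs Option I: 4+2 = 6 for Plan C, 13 for Option I — Option I by 13–6.
Plan C vs Plan B: Plan C is ranked higher on 4+2 = 6 ballots, Plan B on 13. Plan B wins 13–6.
Plan C beats no one; loses to Proposal Green, Option I, Plan B — 0 pairwise wins.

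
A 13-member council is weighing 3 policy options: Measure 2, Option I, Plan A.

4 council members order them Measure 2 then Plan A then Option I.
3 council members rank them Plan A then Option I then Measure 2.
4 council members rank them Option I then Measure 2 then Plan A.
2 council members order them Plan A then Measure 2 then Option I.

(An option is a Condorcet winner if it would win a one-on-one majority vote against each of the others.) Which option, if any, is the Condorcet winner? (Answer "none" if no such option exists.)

Check each pair by majority over 13 ballots:
Measure 2 vs Option I: Option I wins 7–6.
Measure 2–Plan A: Measure 2 8–5.
Option I vs Plan A: Option I is ranked higher on 4 ballots, Plan A on 9. Plan A wins 9–4.
No option is unbeaten: Measure 2 loses to Option I; Option I loses to Plan A; Plan A loses to Measure 2. In particular Measure 2 beats Plan A beats Option I beats Measure 2 is a majority cycle — no Condorcet winner exists.

none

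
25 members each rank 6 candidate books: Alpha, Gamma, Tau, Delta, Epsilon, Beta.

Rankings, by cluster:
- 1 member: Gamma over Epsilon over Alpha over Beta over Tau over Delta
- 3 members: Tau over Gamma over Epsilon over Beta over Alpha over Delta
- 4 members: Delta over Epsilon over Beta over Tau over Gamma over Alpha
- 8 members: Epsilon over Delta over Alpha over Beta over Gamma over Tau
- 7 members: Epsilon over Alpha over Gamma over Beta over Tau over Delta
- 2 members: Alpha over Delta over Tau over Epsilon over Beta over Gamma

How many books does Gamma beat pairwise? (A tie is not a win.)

1

Gamma against each rival (25 members):
Gamma vs Alpha: 1+3+4 = 8 for Gamma, 17 for Alpha — Alpha by 17–8.
Gamma vs Tau: Gamma, 16–9.
Gamma–Delta: Delta 14–11.
Gamma vs Epsilon: 4 to 21, Epsilon.
Gamma–Beta: Beta 14–11.
Gamma beats Tau; loses to Alpha, Delta, Epsilon, Beta — 1 pairwise win.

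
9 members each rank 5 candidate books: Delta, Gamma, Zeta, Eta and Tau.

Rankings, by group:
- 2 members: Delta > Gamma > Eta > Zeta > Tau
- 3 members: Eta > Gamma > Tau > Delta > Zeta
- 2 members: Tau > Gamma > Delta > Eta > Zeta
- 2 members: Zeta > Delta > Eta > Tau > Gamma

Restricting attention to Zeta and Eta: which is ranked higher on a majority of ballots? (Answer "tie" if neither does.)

Ballots ranking Zeta above Eta: 2.
Ballots ranking Eta above Zeta: 9 − 2 = 7.
Eta wins the head-to-head 7–2.

Eta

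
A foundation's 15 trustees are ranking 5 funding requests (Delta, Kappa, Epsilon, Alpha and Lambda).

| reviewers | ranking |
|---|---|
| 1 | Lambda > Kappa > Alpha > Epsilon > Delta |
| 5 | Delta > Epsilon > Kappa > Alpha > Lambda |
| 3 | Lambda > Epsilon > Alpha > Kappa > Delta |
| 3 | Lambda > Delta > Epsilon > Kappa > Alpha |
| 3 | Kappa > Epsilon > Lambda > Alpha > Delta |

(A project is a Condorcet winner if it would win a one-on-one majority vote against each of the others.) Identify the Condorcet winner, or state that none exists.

Check each pair by majority over 15 ballots:
Delta vs Kappa: Delta wins 8–7.
Delta vs Epsilon: 5+3 = 8 for Delta, 7 for Epsilon — Delta by 8–7.
Delta vs Alpha: 8 to 7, Delta.
Delta–Lambda: Lambda 10–5.
Kappa vs Epsilon: 1+3 = 4 for Kappa, 11 for Epsilon — Epsilon by 11–4.
Kappa vs Alpha: 1+5+3+3 = 12 for Kappa, 3 for Alpha — Kappa by 12–3.
Kappa vs Lambda: Kappa, 8–7.
Epsilon vs Alpha: Epsilon is ranked higher on 5+3+3+3 = 14 ballots, Alpha on 1. Epsilon wins 14–1.
Epsilon vs Lambda: Epsilon is ranked higher on 5+3 = 8 ballots, Lambda on 7. Epsilon wins 8–7.
Alpha vs Lambda: Lambda, 10–5.
No project is unbeaten: Delta loses to Lambda; Kappa loses to Delta; Epsilon loses to Delta; Alpha loses to Delta; Lambda loses to Kappa. In particular Delta > Kappa > Lambda > Delta is a majority cycle — no Condorcet winner exists.

none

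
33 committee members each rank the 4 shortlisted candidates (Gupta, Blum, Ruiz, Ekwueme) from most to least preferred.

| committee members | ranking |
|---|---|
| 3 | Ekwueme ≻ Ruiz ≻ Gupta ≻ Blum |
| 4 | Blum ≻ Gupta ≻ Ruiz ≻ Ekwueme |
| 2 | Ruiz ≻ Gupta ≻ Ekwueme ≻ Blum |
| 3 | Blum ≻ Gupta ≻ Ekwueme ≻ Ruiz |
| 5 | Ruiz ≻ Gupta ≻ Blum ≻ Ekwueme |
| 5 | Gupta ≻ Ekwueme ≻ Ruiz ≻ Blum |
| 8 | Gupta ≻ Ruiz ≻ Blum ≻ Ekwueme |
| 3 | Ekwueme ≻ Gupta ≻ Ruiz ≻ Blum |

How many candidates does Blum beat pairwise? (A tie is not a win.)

1

Blum against each rival (33 committee members):
Blum–Gupta: Gupta 26–7.
Blum vs Ruiz: Ruiz, 26–7.
Blum vs Ekwueme: 4+3+5+8 = 20 for Blum, 13 for Ekwueme — Blum by 20–13.
Blum beats Ekwueme; loses to Gupta, Ruiz — 1 pairwise win.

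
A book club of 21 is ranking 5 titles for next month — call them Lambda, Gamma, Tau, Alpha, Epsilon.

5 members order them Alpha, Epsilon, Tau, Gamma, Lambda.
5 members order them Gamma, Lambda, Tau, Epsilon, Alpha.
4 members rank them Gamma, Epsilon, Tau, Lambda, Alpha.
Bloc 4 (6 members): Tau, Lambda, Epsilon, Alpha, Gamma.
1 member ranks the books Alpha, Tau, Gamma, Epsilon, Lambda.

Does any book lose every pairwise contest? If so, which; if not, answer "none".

Head-to-head results (21 members):
Lambda vs Gamma: Gamma, 15–6.
Lambda–Tau: Tau 16–5.
Lambda vs Alpha: Lambda wins 15–6.
Lambda vs Epsilon: 5+6 = 11 for Lambda, 10 for Epsilon — Lambda by 11–10.
Gamma–Tau: Tau 12–9.
Gamma vs Alpha: Alpha, 12–9.
Gamma–Epsilon: Epsilon 11–10.
Tau–Alpha: Tau 15–6.
Tau vs Epsilon: Tau wins 12–9.
Alpha vs Epsilon: Epsilon wins 15–6.
Every book wins at least one matchup (Lambda beats Alpha; Gamma beats Lambda; Tau beats Lambda; Alpha beats Gamma; Epsilon beats Gamma), so there is no Condorcet loser.

none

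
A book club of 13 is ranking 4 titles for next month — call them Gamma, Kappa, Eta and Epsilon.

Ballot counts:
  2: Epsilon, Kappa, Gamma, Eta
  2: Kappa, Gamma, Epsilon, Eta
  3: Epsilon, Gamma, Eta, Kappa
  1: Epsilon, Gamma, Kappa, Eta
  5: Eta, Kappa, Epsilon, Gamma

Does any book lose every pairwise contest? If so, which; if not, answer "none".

Head-to-head results (13 members):
Gamma vs Kappa: 3+1 = 4 for Gamma, 9 for Kappa — Kappa by 9–4.
Gamma vs Eta: 2+2+3+1 = 8 for Gamma, 5 for Eta — Gamma by 8–5.
Gamma vs Epsilon: 2 to 11, Epsilon.
Kappa vs Eta: 5 to 8, Eta.
Kappa vs Epsilon: Kappa wins 7–6.
Eta vs Epsilon: Epsilon wins 8–5.
No book is winless: Gamma beats Eta; Kappa beats Gamma; Eta beats Kappa; Epsilon beats Gamma. There is no Condorcet loser.

none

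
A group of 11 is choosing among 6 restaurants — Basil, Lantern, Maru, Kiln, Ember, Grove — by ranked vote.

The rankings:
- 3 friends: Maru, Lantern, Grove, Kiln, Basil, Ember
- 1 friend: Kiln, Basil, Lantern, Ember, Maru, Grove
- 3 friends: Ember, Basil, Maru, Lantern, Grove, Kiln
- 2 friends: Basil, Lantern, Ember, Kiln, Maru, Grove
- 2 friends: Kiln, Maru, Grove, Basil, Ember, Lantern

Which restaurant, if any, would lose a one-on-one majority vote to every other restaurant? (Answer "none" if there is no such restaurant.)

none

Head-to-head results (11 friends):
Basil vs Lantern: Basil, 8–3.
Basil vs Maru: Basil wins 6–5.
Basil vs Kiln: Kiln, 6–5.
Basil vs Ember: Basil preferred on 3+1+2+2 = 8 ballots; Basil wins 8–3.
Basil vs Grove: 1+3+2 = 6 for Basil, 5 for Grove — Basil by 6–5.
Lantern vs Maru: Maru wins 8–3.
Lantern vs Kiln: Lantern is ranked higher on 3+3+2 = 8 ballots, Kiln on 3. Lantern wins 8–3.
Lantern vs Ember: Lantern wins 6–5.
Lantern vs Grove: Lantern wins 9–2.
Maru vs Kiln: Maru preferred on 3+3 = 6 ballots; Maru wins 6–5.
Maru–Ember: Ember 6–5.
Maru vs Grove: Maru wins 11–0.
Kiln vs Ember: 6 to 5, Kiln.
Kiln vs Grove: Grove wins 6–5.
Ember vs Grove: Ember preferred on 1+3+2 = 6 ballots; Ember wins 6–5.
Each restaurant has at least one pairwise win (Basil beats Lantern; Lantern beats Kiln; Maru beats Lantern; Kiln beats Basil; Ember beats Maru; Grove beats Kiln) — no Condorcet loser.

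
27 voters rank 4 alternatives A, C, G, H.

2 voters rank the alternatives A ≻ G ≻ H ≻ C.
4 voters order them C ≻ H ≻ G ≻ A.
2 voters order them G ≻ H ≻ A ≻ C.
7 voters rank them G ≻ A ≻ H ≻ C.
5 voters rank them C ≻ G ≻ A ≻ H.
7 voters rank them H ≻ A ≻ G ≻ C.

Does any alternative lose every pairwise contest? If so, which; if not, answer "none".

Head-to-head results (27 voters):
A vs C: A wins 18–9.
A vs G: G, 18–9.
A vs H: A preferred on 2+7+5 = 14 ballots; A wins 14–13.
C vs G: G wins 18–9.
C vs H: C is ranked higher on 4+5 = 9 ballots, H on 18. H wins 18–9.
G vs H: 16 to 11, G.
C loses to every other alternative — it is the Condorcet loser.

C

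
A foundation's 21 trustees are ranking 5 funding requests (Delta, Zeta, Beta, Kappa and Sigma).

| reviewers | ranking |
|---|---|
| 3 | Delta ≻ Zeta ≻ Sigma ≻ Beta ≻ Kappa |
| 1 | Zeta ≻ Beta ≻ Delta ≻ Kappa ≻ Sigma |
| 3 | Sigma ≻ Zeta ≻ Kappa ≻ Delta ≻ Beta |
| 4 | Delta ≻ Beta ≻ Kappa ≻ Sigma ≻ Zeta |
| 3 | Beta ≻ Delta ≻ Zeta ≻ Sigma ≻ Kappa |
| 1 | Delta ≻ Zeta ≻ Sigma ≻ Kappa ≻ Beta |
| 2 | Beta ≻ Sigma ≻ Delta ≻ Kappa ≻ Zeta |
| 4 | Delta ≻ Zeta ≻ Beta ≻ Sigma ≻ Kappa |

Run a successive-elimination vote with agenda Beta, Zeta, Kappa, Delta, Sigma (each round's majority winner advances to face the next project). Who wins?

Round 1: Beta vs Zeta — 9–12, Zeta advances.
Round 2: Zeta vs Kappa — 15–6, Zeta advances.
Round 3: Zeta vs Delta — 4–17, Delta advances.
Round 4: Delta vs Sigma — 16–5, Delta advances.
Delta survives the agenda.

Delta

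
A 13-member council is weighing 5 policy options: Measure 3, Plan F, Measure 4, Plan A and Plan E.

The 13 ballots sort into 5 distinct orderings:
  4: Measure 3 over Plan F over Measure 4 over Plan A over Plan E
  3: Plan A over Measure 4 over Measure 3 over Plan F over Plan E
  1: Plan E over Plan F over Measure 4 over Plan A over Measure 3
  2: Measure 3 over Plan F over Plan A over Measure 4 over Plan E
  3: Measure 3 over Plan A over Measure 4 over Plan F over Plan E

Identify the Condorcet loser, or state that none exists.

Plan E

Head-to-head results (13 council members):
Measure 3 vs Plan F: Measure 3, 12–1.
Measure 3 vs Measure 4: 4+2+3 = 9 for Measure 3, 4 for Measure 4 — Measure 3 by 9–4.
Measure 3 vs Plan A: Measure 3 wins 9–4.
Measure 3 vs Plan E: Measure 3 wins 12–1.
Plan F vs Measure 4: Plan F preferred on 4+1+2 = 7 ballots; Plan F wins 7–6.
Plan F vs Plan A: 4+1+2 = 7 for Plan F, 6 for Plan A — Plan F by 7–6.
Plan F vs Plan E: Plan F is ranked higher on 4+3+2+3 = 12 ballots, Plan E on 1. Plan F wins 12–1.
Measure 4 vs Plan A: Plan A, 8–5.
Measure 4 vs Plan E: Measure 4 wins 12–1.
Plan A vs Plan E: Plan A, 12–1.
Plan E loses to every other option — it is the Condorcet loser.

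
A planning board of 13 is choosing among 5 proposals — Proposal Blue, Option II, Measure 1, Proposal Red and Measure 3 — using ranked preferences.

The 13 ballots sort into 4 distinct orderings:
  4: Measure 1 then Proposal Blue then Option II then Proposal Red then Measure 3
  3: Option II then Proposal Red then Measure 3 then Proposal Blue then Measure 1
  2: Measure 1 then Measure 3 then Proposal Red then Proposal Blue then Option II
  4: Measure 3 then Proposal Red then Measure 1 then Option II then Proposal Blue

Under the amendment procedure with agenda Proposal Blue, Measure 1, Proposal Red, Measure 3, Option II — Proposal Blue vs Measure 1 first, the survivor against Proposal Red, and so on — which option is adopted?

Round 1: Proposal Blue vs Measure 1 — 3–10, Measure 1 advances.
Round 2: Measure 1 vs Proposal Red — 6–7, Proposal Red advances.
Round 3: Proposal Red vs Measure 3 — 7–6, Proposal Red advances.
Round 4: Proposal Red vs Option II — 6–7, Option II advances.
The agenda winner is Option II.

Option II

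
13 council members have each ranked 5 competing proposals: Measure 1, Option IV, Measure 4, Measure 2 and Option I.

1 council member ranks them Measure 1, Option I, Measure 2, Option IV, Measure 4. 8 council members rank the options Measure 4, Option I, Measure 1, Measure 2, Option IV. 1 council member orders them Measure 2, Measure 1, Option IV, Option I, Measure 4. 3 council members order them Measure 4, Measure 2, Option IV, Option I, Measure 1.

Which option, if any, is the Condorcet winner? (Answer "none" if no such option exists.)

Measure 4

Pairwise majorities:
Measure 1 vs Option IV: Measure 1 preferred on 1+8+1 = 10 ballots; Measure 1 wins 10–3.
Measure 1 vs Measure 4: 1+1 = 2 for Measure 1, 11 for Measure 4 — Measure 4 by 11–2.
Measure 1 vs Measure 2: 1+8 = 9 for Measure 1, 4 for Measure 2 — Measure 1 by 9–4.
Measure 1 vs Option I: Measure 1 is ranked higher on 1+1 = 2 ballots, Option I on 11. Option I wins 11–2.
Option IV vs Measure 4: 1+1 = 2 for Option IV, 11 for Measure 4 — Measure 4 by 11–2.
Option IV vs Measure 2: Option IV is ranked higher on 0 ballots, Measure 2 on 13. Measure 2 wins 13–0.
Option IV vs Option I: 4 to 9, Option I.
Measure 4 vs Measure 2: 8+3 = 11 for Measure 4, 2 for Measure 2 — Measure 4 by 11–2.
Measure 4 vs Option I: 8+3 = 11 for Measure 4, 2 for Option I — Measure 4 by 11–2.
Measure 2 vs Option I: Measure 2 is ranked higher on 1+3 = 4 ballots, Option I on 9. Option I wins 9–4.
Measure 4 defeats every rival head-to-head and is the Condorcet winner.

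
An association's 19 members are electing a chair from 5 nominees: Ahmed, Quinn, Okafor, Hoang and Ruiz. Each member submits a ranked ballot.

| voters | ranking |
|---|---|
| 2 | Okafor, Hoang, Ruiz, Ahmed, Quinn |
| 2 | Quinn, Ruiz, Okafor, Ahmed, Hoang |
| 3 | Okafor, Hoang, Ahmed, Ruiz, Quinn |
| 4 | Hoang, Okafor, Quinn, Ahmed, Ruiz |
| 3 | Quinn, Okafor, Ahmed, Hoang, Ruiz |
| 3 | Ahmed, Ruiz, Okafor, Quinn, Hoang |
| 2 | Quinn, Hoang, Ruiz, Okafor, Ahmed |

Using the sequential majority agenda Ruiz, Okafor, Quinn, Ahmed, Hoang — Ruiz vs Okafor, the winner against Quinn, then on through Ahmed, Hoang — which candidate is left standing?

Round 1: Ruiz vs Okafor — 7–12, Okafor advances.
Round 2: Okafor vs Quinn — 12–7, Okafor advances.
Round 3: Okafor vs Ahmed — 16–3, Okafor advances.
Round 4: Okafor vs Hoang — 13–6, Okafor advances.
Okafor survives the agenda.

Okafor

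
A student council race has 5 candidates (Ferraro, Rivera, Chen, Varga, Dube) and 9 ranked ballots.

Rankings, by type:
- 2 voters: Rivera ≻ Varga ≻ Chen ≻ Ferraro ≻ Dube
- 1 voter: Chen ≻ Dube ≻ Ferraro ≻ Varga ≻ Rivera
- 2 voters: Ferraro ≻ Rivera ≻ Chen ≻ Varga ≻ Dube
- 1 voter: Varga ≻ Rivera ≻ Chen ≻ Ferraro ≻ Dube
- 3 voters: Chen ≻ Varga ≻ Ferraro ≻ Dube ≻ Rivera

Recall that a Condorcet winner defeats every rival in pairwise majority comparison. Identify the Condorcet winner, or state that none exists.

Check each pair by majority over 9 ballots:
Ferraro–Rivera: Ferraro 6–3.
Ferraro–Chen: Chen 7–2.
Ferraro–Varga: Varga 6–3.
Ferraro vs Dube: 8 to 1, Ferraro.
Rivera–Chen: Rivera 5–4.
Rivera vs Varga: 2+2 = 4 for Rivera, 5 for Varga — Varga by 5–4.
Rivera vs Dube: Rivera is ranked higher on 2+2+1 = 5 ballots, Dube on 4. Rivera wins 5–4.
Chen vs Varga: 1+2+3 = 6 for Chen, 3 for Varga — Chen by 6–3.
Chen vs Dube: Chen preferred on 2+1+2+1+3 = 9 ballots; Chen wins 9–0.
Varga vs Dube: Varga wins 8–1.
Every candidate loses at least once (Ferraro loses to Chen; Rivera loses to Ferraro; Chen loses to Rivera; Varga loses to Chen; Dube loses to Ferraro). The majority relation contains the cycle Ferraro > Rivera > Chen > Ferraro, so there is no Condorcet winner.

none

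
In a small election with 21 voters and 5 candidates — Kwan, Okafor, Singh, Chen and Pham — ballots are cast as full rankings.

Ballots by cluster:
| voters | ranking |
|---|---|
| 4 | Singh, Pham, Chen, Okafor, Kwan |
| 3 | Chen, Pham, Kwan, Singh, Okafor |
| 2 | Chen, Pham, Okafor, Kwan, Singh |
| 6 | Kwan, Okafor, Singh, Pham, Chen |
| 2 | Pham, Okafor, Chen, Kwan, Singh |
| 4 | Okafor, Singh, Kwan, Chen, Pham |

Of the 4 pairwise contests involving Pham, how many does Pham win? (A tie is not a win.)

3

Pham against each rival (21 voters):
Pham vs Kwan: Pham is ranked higher on 4+3+2+2 = 11 ballots, Kwan on 10. Pham wins 11–10.
Pham vs Okafor: Pham, 11–10.
Pham vs Singh: Pham preferred on 3+2+2 = 7 ballots; Singh wins 14–7.
Pham vs Chen: 4+6+2 = 12 for Pham, 9 for Chen — Pham by 12–9.
Pham beats Kwan, Okafor, Chen; loses to Singh — 3 pairwise wins.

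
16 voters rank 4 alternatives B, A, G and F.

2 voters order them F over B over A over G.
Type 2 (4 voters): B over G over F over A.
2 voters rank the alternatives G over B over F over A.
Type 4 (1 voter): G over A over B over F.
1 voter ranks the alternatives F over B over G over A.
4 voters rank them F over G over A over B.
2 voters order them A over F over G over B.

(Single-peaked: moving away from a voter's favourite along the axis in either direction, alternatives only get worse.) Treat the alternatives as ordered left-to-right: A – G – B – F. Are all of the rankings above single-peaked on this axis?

no

Axis positions: A=1, G=2, B=3, F=4.
Type 1: ranking walks positions 4-3-1-2; A is ranked above G even though G lies between A and the peak F on the axis — preferences dip and rise again. Not single-peaked.
Type 2 (peak B at position 3): ranking walks positions 3-2-4-1, expanding outward from the peak — single-peaked.
Type 3 (peak G at position 2): ranking walks positions 2-3-4-1, expanding outward from the peak — single-peaked.
Type 4 (peak G at position 2): ranking walks positions 2-1-3-4, expanding outward from the peak — single-peaked.
Type 5 (peak F at position 4): ranking walks positions 4-3-2-1, expanding outward from the peak — single-peaked.
Type 6: ranking walks positions 4-2-1-3; G is ranked above B even though B lies between G and the peak F on the axis — preferences dip and rise again. Not single-peaked.
Type 7: ranking walks positions 1-4-2-3; F is ranked above G even though G lies between F and the peak A on the axis — preferences dip and rise again. Not single-peaked.
Type 1 violates single-peakedness, so the profile is not single-peaked on this axis.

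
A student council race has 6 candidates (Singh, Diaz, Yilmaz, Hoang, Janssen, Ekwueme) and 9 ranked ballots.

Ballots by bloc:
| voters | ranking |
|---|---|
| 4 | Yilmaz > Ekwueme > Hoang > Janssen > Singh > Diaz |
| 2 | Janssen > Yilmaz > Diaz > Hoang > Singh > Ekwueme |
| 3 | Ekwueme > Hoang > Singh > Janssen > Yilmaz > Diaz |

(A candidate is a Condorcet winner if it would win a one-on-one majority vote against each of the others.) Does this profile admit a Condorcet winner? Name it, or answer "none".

Head-to-head results (9 voters):
Singh vs Diaz: 7 to 2, Singh.
Singh–Yilmaz: Yilmaz 6–3.
Singh vs Hoang: Singh is ranked higher on 0 ballots, Hoang on 9. Hoang wins 9–0.
Singh–Janssen: Janssen 6–3.
Singh–Ekwueme: Ekwueme 7–2.
Diaz vs Yilmaz: Diaz preferred on 0 ballots; Yilmaz wins 9–0.
Diaz vs Hoang: Hoang wins 7–2.
Diaz vs Janssen: Diaz is ranked higher on 0 ballots, Janssen on 9. Janssen wins 9–0.
Diaz–Ekwueme: Ekwueme 7–2.
Yilmaz vs Hoang: Yilmaz, 6–3.
Yilmaz vs Janssen: Janssen wins 5–4.
Yilmaz vs Ekwueme: Yilmaz preferred on 4+2 = 6 ballots; Yilmaz wins 6–3.
Hoang vs Janssen: Hoang preferred on 4+3 = 7 ballots; Hoang wins 7–2.
Hoang vs Ekwueme: Hoang is ranked higher on 2 ballots, Ekwueme on 7. Ekwueme wins 7–2.
Janssen vs Ekwueme: Janssen is ranked higher on 2 ballots, Ekwueme on 7. Ekwueme wins 7–2.
No candidate is unbeaten: Singh loses to Yilmaz; Diaz loses to Singh; Yilmaz loses to Janssen; Hoang loses to Yilmaz; Janssen loses to Hoang; Ekwueme loses to Yilmaz. In particular Yilmaz beats Hoang beats Janssen beats Yilmaz is a majority cycle — no Condorcet winner exists.

none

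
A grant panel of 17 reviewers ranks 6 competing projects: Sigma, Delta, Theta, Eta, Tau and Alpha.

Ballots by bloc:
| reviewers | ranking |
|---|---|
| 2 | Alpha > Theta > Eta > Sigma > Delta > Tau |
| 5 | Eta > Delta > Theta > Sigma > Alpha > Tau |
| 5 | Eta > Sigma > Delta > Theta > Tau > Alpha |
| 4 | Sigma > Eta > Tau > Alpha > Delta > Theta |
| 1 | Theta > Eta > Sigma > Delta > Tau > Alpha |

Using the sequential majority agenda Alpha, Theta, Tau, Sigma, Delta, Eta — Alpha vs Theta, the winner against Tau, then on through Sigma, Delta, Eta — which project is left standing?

Eta

Round 1: Alpha vs Theta — 6–11, Theta advances.
Round 2: Theta vs Tau — 13–4, Theta advances.
Round 3: Theta vs Sigma — 8–9, Sigma advances.
Round 4: Sigma vs Delta — 12–5, Sigma advances.
Round 5: Sigma vs Eta — 4–13, Eta advances.
The agenda winner is Eta.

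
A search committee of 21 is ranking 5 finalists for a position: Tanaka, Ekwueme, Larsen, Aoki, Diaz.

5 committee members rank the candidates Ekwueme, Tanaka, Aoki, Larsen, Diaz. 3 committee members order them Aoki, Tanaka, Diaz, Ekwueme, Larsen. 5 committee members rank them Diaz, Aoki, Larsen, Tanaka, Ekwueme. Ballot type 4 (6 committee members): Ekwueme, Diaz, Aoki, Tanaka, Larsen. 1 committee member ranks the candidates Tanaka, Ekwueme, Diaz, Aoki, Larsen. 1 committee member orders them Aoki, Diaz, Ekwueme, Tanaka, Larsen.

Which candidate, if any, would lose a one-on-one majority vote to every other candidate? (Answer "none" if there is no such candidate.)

Larsen

Head-to-head results (21 committee members):
Tanaka vs Ekwueme: Tanaka preferred on 3+5+1 = 9 ballots; Ekwueme wins 12–9.
Tanaka vs Larsen: Tanaka wins 16–5.
Tanaka vs Aoki: Tanaka preferred on 5+1 = 6 ballots; Aoki wins 15–6.
Tanaka vs Diaz: Diaz wins 12–9.
Ekwueme vs Larsen: 5+3+6+1+1 = 16 for Ekwueme, 5 for Larsen — Ekwueme by 16–5.
Ekwueme vs Aoki: 5+6+1 = 12 for Ekwueme, 9 for Aoki — Ekwueme by 12–9.
Ekwueme vs Diaz: 12 to 9, Ekwueme.
Larsen–Aoki: Aoki 21–0.
Larsen–Diaz: Diaz 16–5.
Aoki vs Diaz: Aoki is ranked higher on 5+3+1 = 9 ballots, Diaz on 12. Diaz wins 12–9.
Larsen loses to every other candidate — it is the Condorcet loser.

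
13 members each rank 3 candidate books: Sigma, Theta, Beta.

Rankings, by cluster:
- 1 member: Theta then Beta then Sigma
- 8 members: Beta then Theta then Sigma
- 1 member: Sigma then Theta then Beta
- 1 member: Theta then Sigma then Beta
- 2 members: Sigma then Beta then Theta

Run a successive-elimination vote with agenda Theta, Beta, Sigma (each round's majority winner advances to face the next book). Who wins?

Round 1: Theta vs Beta — 3–10, Beta advances.
Round 2: Beta vs Sigma — 9–4, Beta advances.
Beta survives the agenda.

Beta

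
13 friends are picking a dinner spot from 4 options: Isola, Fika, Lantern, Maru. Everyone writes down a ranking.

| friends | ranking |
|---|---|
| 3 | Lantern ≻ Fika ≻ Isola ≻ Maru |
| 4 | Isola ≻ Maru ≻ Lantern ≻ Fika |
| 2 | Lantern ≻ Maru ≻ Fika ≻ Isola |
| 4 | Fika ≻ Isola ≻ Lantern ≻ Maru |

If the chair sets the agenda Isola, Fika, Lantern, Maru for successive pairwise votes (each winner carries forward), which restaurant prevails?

Lantern

Round 1: Isola vs Fika — 4–9, Fika advances.
Round 2: Fika vs Lantern — 4–9, Lantern advances.
Round 3: Lantern vs Maru — 9–4, Lantern advances.
The agenda winner is Lantern.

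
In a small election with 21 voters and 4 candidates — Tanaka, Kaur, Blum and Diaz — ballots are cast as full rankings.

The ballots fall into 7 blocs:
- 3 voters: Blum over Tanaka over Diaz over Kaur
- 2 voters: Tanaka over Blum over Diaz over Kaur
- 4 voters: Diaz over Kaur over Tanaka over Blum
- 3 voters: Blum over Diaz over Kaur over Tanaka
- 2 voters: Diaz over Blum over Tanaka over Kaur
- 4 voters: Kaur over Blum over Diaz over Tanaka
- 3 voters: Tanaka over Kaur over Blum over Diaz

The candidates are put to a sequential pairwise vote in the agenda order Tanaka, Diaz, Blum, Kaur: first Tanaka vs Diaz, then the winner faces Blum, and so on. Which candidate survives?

Kaur

Round 1: Tanaka vs Diaz — 8–13, Diaz advances.
Round 2: Diaz vs Blum — 6–15, Blum advances.
Round 3: Blum vs Kaur — 10–11, Kaur advances.
The agenda winner is Kaur.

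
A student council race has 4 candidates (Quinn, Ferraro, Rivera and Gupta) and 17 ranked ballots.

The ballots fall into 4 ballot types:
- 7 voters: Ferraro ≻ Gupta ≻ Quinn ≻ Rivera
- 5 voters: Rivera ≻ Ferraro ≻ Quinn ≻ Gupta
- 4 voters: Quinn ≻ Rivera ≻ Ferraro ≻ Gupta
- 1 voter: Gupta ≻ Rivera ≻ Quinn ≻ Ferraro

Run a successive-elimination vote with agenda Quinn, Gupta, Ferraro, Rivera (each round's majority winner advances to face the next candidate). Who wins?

Round 1: Quinn vs Gupta — 9–8, Quinn advances.
Round 2: Quinn vs Ferraro — 5–12, Ferraro advances.
Round 3: Ferraro vs Rivera — 7–10, Rivera advances.
The agenda winner is Rivera.

Rivera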